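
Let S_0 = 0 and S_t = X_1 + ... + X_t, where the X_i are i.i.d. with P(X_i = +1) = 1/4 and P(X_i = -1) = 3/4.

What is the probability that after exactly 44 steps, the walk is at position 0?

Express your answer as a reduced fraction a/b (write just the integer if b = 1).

Answer: 8253606875466556048185/38685626227668133590597632

Derivation:
To be at 0 after 44 steps: need exactly 22 steps of +1 and 22 of -1.
Number of such sequences: C(44,22) = 2104098963720
Each has probability (1/4)^22 · (3/4)^22 = 31381059609/309485009821345068724781056
P = 2104098963720 · 31381059609/309485009821345068724781056 = 8253606875466556048185/38685626227668133590597632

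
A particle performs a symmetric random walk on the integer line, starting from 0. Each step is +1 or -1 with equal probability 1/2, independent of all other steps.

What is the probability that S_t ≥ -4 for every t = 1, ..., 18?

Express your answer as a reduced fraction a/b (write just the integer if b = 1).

Let f(t,s) = #length-t paths at position s with S_1..S_t all ≥ -4.
f(t,s) = f(t-1,s-1) + f(t-1,s+1) for s ≥ -4; f(t,s) = 0 for s < -4.
t=0: f(0,0)=1
t=1: f(1,-1)=1 f(1,1)=1
t=2: f(2,-2)=1 f(2,0)=2 f(2,2)=1
t=3: f(3,-3)=1 f(3,-1)=3 f(3,1)=3 f(3,3)=1
t=4: f(4,-4)=1 f(4,-2)=4 f(4,0)=6 f(4,2)=4 f(4,4)=1
t=5: f(5,-3)=5 f(5,-1)=10 f(5,1)=10 f(5,3)=5 f(5,5)=1
t=6: f(6,-4)=5 f(6,-2)=15 f(6,0)=20 f(6,2)=15 f(6,4)=6 f(6,6)=1
t=7: f(7,-3)=20 f(7,-1)=35 f(7,1)=35 f(7,3)=21 f(7,5)=7 f(7,7)=1
t=8: f(8,-4)=20 f(8,-2)=55 f(8,0)=70 f(8,2)=56 f(8,4)=28 f(8,6)=8 f(8,8)=1
t=9: f(9,-3)=75 f(9,-1)=125 f(9,1)=126 f(9,3)=84 f(9,5)=36 f(9,7)=9 f(9,9)=1
t=10: f(10,-4)=75 f(10,-2)=200 f(10,0)=251 f(10,2)=210 f(10,4)=120 f(10,6)=45 f(10,8)=10 f(10,10)=1
t=11: f(11,-3)=275 f(11,-1)=451 f(11,1)=461 f(11,3)=330 f(11,5)=165 f(11,7)=55 f(11,9)=11 f(11,11)=1
t=12: f(12,-4)=275 f(12,-2)=726 f(12,0)=912 f(12,2)=791 f(12,4)=495 f(12,6)=220 f(12,8)=66 f(12,10)=12 f(12,12)=1
t=13: f(13,-3)=1001 f(13,-1)=1638 f(13,1)=1703 f(13,3)=1286 f(13,5)=715 f(13,7)=286 f(13,9)=78 f(13,11)=13 f(13,13)=1
t=14: f(14,-4)=1001 f(14,-2)=2639 f(14,0)=3341 f(14,2)=2989 f(14,4)=2001 f(14,6)=1001 f(14,8)=364 f(14,10)=91 f(14,12)=14 f(14,14)=1
t=15: f(15,-3)=3640 f(15,-1)=5980 f(15,1)=6330 f(15,3)=4990 f(15,5)=3002 f(15,7)=1365 f(15,9)=455 f(15,11)=105 f(15,13)=15 f(15,15)=1
t=16: f(16,-4)=3640 f(16,-2)=9620 f(16,0)=12310 f(16,2)=11320 f(16,4)=7992 f(16,6)=4367 f(16,8)=1820 f(16,10)=560 f(16,12)=120 f(16,14)=16 f(16,16)=1
t=17: f(17,-3)=13260 f(17,-1)=21930 f(17,1)=23630 f(17,3)=19312 f(17,5)=12359 f(17,7)=6187 f(17,9)=2380 f(17,11)=680 f(17,13)=136 f(17,15)=17 f(17,17)=1
t=18: f(18,-4)=13260 f(18,-2)=35190 f(18,0)=45560 f(18,2)=42942 f(18,4)=31671 f(18,6)=18546 f(18,8)=8567 f(18,10)=3060 f(18,12)=816 f(18,14)=153 f(18,16)=18 f(18,18)=1
Σ_s f(18,s) = 199784
P = 199784/262144 = 24973/32768

Answer: 24973/32768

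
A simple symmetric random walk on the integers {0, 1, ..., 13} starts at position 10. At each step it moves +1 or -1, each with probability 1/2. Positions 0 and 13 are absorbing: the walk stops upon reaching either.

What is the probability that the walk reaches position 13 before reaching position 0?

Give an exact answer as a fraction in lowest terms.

Symmetric walk (p = 1/2): the harmonic-function argument gives P(hit 13 before 0 | start at 10) = a/N.
P = 10/13 = 10/13

Answer: 10/13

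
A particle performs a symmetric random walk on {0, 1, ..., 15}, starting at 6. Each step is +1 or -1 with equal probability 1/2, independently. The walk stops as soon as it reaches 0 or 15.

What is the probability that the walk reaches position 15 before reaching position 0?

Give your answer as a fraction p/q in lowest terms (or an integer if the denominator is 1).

Answer: 2/5

Derivation:
Symmetric walk (p = 1/2): the harmonic-function argument gives P(hit 15 before 0 | start at 6) = a/N.
P = 6/15 = 2/5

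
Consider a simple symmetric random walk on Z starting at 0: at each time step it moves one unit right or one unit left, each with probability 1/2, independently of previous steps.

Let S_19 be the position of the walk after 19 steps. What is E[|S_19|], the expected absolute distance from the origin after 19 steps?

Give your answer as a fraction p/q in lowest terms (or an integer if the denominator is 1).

Answer: 230945/65536

Derivation:
S_19 takes values m ≡ 1 (mod 2) with |m| ≤ 19; P(S_19=m) = C(19,(19+m)/2)/2^19.
Total paths: 2^19 = 524288
Distribution: P(S=-19)=1/524288, P(S=-17)=19/524288, P(S=-15)=171/524288, P(S=-13)=969/524288, P(S=-11)=3876/524288, P(S=-9)=11628/524288, P(S=-7)=27132/524288, P(S=-5)=50388/524288, P(S=-3)=75582/524288, P(S=-1)=92378/524288, P(S=1)=92378/524288, P(S=3)=75582/524288, P(S=5)=50388/524288, P(S=7)=27132/524288, P(S=9)=11628/524288, P(S=11)=3876/524288, P(S=13)=969/524288, P(S=15)=171/524288, P(S=17)=19/524288, P(S=19)=1/524288
E[|S_19|] = Σ_m |m|·P(S_19=m) = 1847560/524288 = 230945/65536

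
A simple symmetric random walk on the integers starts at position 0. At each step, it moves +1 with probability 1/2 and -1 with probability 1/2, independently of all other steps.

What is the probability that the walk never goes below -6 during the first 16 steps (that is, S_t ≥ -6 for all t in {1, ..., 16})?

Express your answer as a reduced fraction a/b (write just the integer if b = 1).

Let f(t,s) = #length-t paths at position s with S_1..S_t all ≥ -6.
f(t,s) = f(t-1,s-1) + f(t-1,s+1) for s ≥ -6; f(t,s) = 0 for s < -6.
t=0: f(0,0)=1
t=1: f(1,-1)=1 f(1,1)=1
t=2: f(2,-2)=1 f(2,0)=2 f(2,2)=1
t=3: f(3,-3)=1 f(3,-1)=3 f(3,1)=3 f(3,3)=1
t=4: f(4,-4)=1 f(4,-2)=4 f(4,0)=6 f(4,2)=4 f(4,4)=1
t=5: f(5,-5)=1 f(5,-3)=5 f(5,-1)=10 f(5,1)=10 f(5,3)=5 f(5,5)=1
t=6: f(6,-6)=1 f(6,-4)=6 f(6,-2)=15 f(6,0)=20 f(6,2)=15 f(6,4)=6 f(6,6)=1
t=7: f(7,-5)=7 f(7,-3)=21 f(7,-1)=35 f(7,1)=35 f(7,3)=21 f(7,5)=7 f(7,7)=1
t=8: f(8,-6)=7 f(8,-4)=28 f(8,-2)=56 f(8,0)=70 f(8,2)=56 f(8,4)=28 f(8,6)=8 f(8,8)=1
t=9: f(9,-5)=35 f(9,-3)=84 f(9,-1)=126 f(9,1)=126 f(9,3)=84 f(9,5)=36 f(9,7)=9 f(9,9)=1
t=10: f(10,-6)=35 f(10,-4)=119 f(10,-2)=210 f(10,0)=252 f(10,2)=210 f(10,4)=120 f(10,6)=45 f(10,8)=10 f(10,10)=1
t=11: f(11,-5)=154 f(11,-3)=329 f(11,-1)=462 f(11,1)=462 f(11,3)=330 f(11,5)=165 f(11,7)=55 f(11,9)=11 f(11,11)=1
t=12: f(12,-6)=154 f(12,-4)=483 f(12,-2)=791 f(12,0)=924 f(12,2)=792 f(12,4)=495 f(12,6)=220 f(12,8)=66 f(12,10)=12 f(12,12)=1
t=13: f(13,-5)=637 f(13,-3)=1274 f(13,-1)=1715 f(13,1)=1716 f(13,3)=1287 f(13,5)=715 f(13,7)=286 f(13,9)=78 f(13,11)=13 f(13,13)=1
t=14: f(14,-6)=637 f(14,-4)=1911 f(14,-2)=2989 f(14,0)=3431 f(14,2)=3003 f(14,4)=2002 f(14,6)=1001 f(14,8)=364 f(14,10)=91 f(14,12)=14 f(14,14)=1
t=15: f(15,-5)=2548 f(15,-3)=4900 f(15,-1)=6420 f(15,1)=6434 f(15,3)=5005 f(15,5)=3003 f(15,7)=1365 f(15,9)=455 f(15,11)=105 f(15,13)=15 f(15,15)=1
t=16: f(16,-6)=2548 f(16,-4)=7448 f(16,-2)=11320 f(16,0)=12854 f(16,2)=11439 f(16,4)=8008 f(16,6)=4368 f(16,8)=1820 f(16,10)=560 f(16,12)=120 f(16,14)=16 f(16,16)=1
Σ_s f(16,s) = 60502
P = 60502/65536 = 30251/32768

Answer: 30251/32768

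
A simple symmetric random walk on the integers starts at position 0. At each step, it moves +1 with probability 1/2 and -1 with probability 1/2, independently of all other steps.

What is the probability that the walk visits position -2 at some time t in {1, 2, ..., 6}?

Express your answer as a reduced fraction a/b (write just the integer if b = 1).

Count via complement. Let g(t,s) = #length-t paths at position s with S_1..S_t all ≠ -2.
g(t,s) = g(t-1,s-1) + g(t-1,s+1) for s ≠ -2; g(t,-2) = 0.
t=0: g(0,0)=1
t=1: g(1,-1)=1 g(1,1)=1
t=2: g(2,0)=2 g(2,2)=1
t=3: g(3,-1)=2 g(3,1)=3 g(3,3)=1
t=4: g(4,0)=5 g(4,2)=4 g(4,4)=1
t=5: g(5,-1)=5 g(5,1)=9 g(5,3)=5 g(5,5)=1
t=6: g(6,0)=14 g(6,2)=14 g(6,4)=6 g(6,6)=1
Paths never hitting -2: Σ_s g(6,s) = 35
Paths hitting -2: 2^6 - 35 = 29
P = 29/64 = 29/64

Answer: 29/64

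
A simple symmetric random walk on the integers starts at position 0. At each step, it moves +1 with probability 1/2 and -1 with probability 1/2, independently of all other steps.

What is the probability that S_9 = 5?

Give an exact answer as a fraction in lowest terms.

Answer: 9/128

Derivation:
To reach position 5 after 9 steps: need 7 steps of +1 and 2 of -1.
Favorable paths: C(9,7) = 36
Total paths: 2^9 = 512
P = 36/512 = 9/128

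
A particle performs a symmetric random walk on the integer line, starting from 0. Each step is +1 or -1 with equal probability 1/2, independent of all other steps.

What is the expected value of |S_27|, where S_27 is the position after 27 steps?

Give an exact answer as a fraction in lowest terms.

S_27 takes values m ≡ 1 (mod 2) with |m| ≤ 27; P(S_27=m) = C(27,(27+m)/2)/2^27.
Total paths: 2^27 = 134217728
Distribution: P(S=-27)=1/134217728, P(S=-25)=27/134217728, P(S=-23)=351/134217728, P(S=-21)=2925/134217728, P(S=-19)=17550/134217728, P(S=-17)=80730/134217728, P(S=-15)=296010/134217728, P(S=-13)=888030/134217728, P(S=-11)=2220075/134217728, P(S=-9)=4686825/134217728, P(S=-7)=8436285/134217728, P(S=-5)=13037895/134217728, P(S=-3)=17383860/134217728, P(S=-1)=20058300/134217728, P(S=1)=20058300/134217728, P(S=3)=17383860/134217728, P(S=5)=13037895/134217728, P(S=7)=8436285/134217728, P(S=9)=4686825/134217728, P(S=11)=2220075/134217728, P(S=13)=888030/134217728, P(S=15)=296010/134217728, P(S=17)=80730/134217728, P(S=19)=17550/134217728, P(S=21)=2925/134217728, P(S=23)=351/134217728, P(S=25)=27/134217728, P(S=27)=1/134217728
E[|S_27|] = Σ_m |m|·P(S_27=m) = 561632400/134217728 = 35102025/8388608

Answer: 35102025/8388608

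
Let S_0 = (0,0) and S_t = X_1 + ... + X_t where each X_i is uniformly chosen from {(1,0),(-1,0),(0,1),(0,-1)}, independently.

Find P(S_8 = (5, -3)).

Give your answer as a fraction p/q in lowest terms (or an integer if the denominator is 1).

Answer: 7/8192

Derivation:
Let h be the number of horizontal steps (so 8-h are vertical). To end at (5,-3) need (h+5)/2 right-steps and ((8-h)-3)/2 up-steps.
Sum over h with 5 ≤ h ≤ 5, h ≡ 1 (mod 2), 8-h ≡ 1 (mod 2):
h=5: C(8,5)·C(5,5)·C(3,0) = 56·1·1 = 56
Total favorable: 56
Total paths: 4^8 = 65536
P = 56/65536 = 7/8192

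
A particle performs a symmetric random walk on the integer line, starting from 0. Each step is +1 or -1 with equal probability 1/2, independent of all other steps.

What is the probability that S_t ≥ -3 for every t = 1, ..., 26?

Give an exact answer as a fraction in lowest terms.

Answer: 2340135/4194304

Derivation:
Let f(t,s) = #length-t paths at position s with S_1..S_t all ≥ -3.
f(t,s) = f(t-1,s-1) + f(t-1,s+1) for s ≥ -3; f(t,s) = 0 for s < -3.
t=0: f(0,0)=1
t=1: f(1,-1)=1 f(1,1)=1
t=2: f(2,-2)=1 f(2,0)=2 f(2,2)=1
t=3: f(3,-3)=1 f(3,-1)=3 f(3,1)=3 f(3,3)=1
t=4: f(4,-2)=4 f(4,0)=6 f(4,2)=4 f(4,4)=1
t=5: f(5,-3)=4 f(5,-1)=10 f(5,1)=10 f(5,3)=5 f(5,5)=1
t=6: f(6,-2)=14 f(6,0)=20 f(6,2)=15 f(6,4)=6 f(6,6)=1
t=7: f(7,-3)=14 f(7,-1)=34 f(7,1)=35 f(7,3)=21 f(7,5)=7 f(7,7)=1
t=8: f(8,-2)=48 f(8,0)=69 f(8,2)=56 f(8,4)=28 f(8,6)=8 f(8,8)=1
t=9: f(9,-3)=48 f(9,-1)=117 f(9,1)=125 f(9,3)=84 f(9,5)=36 f(9,7)=9 f(9,9)=1
t=10: f(10,-2)=165 f(10,0)=242 f(10,2)=209 f(10,4)=120 f(10,6)=45 f(10,8)=10 f(10,10)=1
t=11: f(11,-3)=165 f(11,-1)=407 f(11,1)=451 f(11,3)=329 f(11,5)=165 f(11,7)=55 f(11,9)=11 f(11,11)=1
t=12: f(12,-2)=572 f(12,0)=858 f(12,2)=780 f(12,4)=494 f(12,6)=220 f(12,8)=66 f(12,10)=12 f(12,12)=1
t=13: f(13,-3)=572 f(13,-1)=1430 f(13,1)=1638 f(13,3)=1274 f(13,5)=714 f(13,7)=286 f(13,9)=78 f(13,11)=13 f(13,13)=1
t=14: f(14,-2)=2002 f(14,0)=3068 f(14,2)=2912 f(14,4)=1988 f(14,6)=1000 f(14,8)=364 f(14,10)=91 f(14,12)=14 f(14,14)=1
t=15: f(15,-3)=2002 f(15,-1)=5070 f(15,1)=5980 f(15,3)=4900 f(15,5)=2988 f(15,7)=1364 f(15,9)=455 f(15,11)=105 f(15,13)=15 f(15,15)=1
t=16: f(16,-2)=7072 f(16,0)=11050 f(16,2)=10880 f(16,4)=7888 f(16,6)=4352 f(16,8)=1819 f(16,10)=560 f(16,12)=120 f(16,14)=16 f(16,16)=1
t=17: f(17,-3)=7072 f(17,-1)=18122 f(17,1)=21930 f(17,3)=18768 f(17,5)=12240 f(17,7)=6171 f(17,9)=2379 f(17,11)=680 f(17,13)=136 f(17,15)=17 f(17,17)=1
t=18: f(18,-2)=25194 f(18,0)=40052 f(18,2)=40698 f(18,4)=31008 f(18,6)=18411 f(18,8)=8550 f(18,10)=3059 f(18,12)=816 f(18,14)=153 f(18,16)=18 f(18,18)=1
t=19: f(19,-3)=25194 f(19,-1)=65246 f(19,1)=80750 f(19,3)=71706 f(19,5)=49419 f(19,7)=26961 f(19,9)=11609 f(19,11)=3875 f(19,13)=969 f(19,15)=171 f(19,17)=19 f(19,19)=1
t=20: f(20,-2)=90440 f(20,0)=145996 f(20,2)=152456 f(20,4)=121125 f(20,6)=76380 f(20,8)=38570 f(20,10)=15484 f(20,12)=4844 f(20,14)=1140 f(20,16)=190 f(20,18)=20 f(20,20)=1
t=21: f(21,-3)=90440 f(21,-1)=236436 f(21,1)=298452 f(21,3)=273581 f(21,5)=197505 f(21,7)=114950 f(21,9)=54054 f(21,11)=20328 f(21,13)=5984 f(21,15)=1330 f(21,17)=210 f(21,19)=21 f(21,21)=1
t=22: f(22,-2)=326876 f(22,0)=534888 f(22,2)=572033 f(22,4)=471086 f(22,6)=312455 f(22,8)=169004 f(22,10)=74382 f(22,12)=26312 f(22,14)=7314 f(22,16)=1540 f(22,18)=231 f(22,20)=22 f(22,22)=1
t=23: f(23,-3)=326876 f(23,-1)=861764 f(23,1)=1106921 f(23,3)=1043119 f(23,5)=783541 f(23,7)=481459 f(23,9)=243386 f(23,11)=100694 f(23,13)=33626 f(23,15)=8854 f(23,17)=1771 f(23,19)=253 f(23,21)=23 f(23,23)=1
t=24: f(24,-2)=1188640 f(24,0)=1968685 f(24,2)=2150040 f(24,4)=1826660 f(24,6)=1265000 f(24,8)=724845 f(24,10)=344080 f(24,12)=134320 f(24,14)=42480 f(24,16)=10625 f(24,18)=2024 f(24,20)=276 f(24,22)=24 f(24,24)=1
t=25: f(25,-3)=1188640 f(25,-1)=3157325 f(25,1)=4118725 f(25,3)=3976700 f(25,5)=3091660 f(25,7)=1989845 f(25,9)=1068925 f(25,11)=478400 f(25,13)=176800 f(25,15)=53105 f(25,17)=12649 f(25,19)=2300 f(25,21)=300 f(25,23)=25 f(25,25)=1
t=26: f(26,-2)=4345965 f(26,0)=7276050 f(26,2)=8095425 f(26,4)=7068360 f(26,6)=5081505 f(26,8)=3058770 f(26,10)=1547325 f(26,12)=655200 f(26,14)=229905 f(26,16)=65754 f(26,18)=14949 f(26,20)=2600 f(26,22)=325 f(26,24)=26 f(26,26)=1
Σ_s f(26,s) = 37442160
P = 37442160/67108864 = 2340135/4194304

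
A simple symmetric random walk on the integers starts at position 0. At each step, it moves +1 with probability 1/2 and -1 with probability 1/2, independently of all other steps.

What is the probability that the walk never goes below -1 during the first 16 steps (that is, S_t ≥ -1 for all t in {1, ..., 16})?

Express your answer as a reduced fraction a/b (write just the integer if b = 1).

Answer: 12155/32768

Derivation:
Let f(t,s) = #length-t paths at position s with S_1..S_t all ≥ -1.
f(t,s) = f(t-1,s-1) + f(t-1,s+1) for s ≥ -1; f(t,s) = 0 for s < -1.
t=0: f(0,0)=1
t=1: f(1,-1)=1 f(1,1)=1
t=2: f(2,0)=2 f(2,2)=1
t=3: f(3,-1)=2 f(3,1)=3 f(3,3)=1
t=4: f(4,0)=5 f(4,2)=4 f(4,4)=1
t=5: f(5,-1)=5 f(5,1)=9 f(5,3)=5 f(5,5)=1
t=6: f(6,0)=14 f(6,2)=14 f(6,4)=6 f(6,6)=1
t=7: f(7,-1)=14 f(7,1)=28 f(7,3)=20 f(7,5)=7 f(7,7)=1
t=8: f(8,0)=42 f(8,2)=48 f(8,4)=27 f(8,6)=8 f(8,8)=1
t=9: f(9,-1)=42 f(9,1)=90 f(9,3)=75 f(9,5)=35 f(9,7)=9 f(9,9)=1
t=10: f(10,0)=132 f(10,2)=165 f(10,4)=110 f(10,6)=44 f(10,8)=10 f(10,10)=1
t=11: f(11,-1)=132 f(11,1)=297 f(11,3)=275 f(11,5)=154 f(11,7)=54 f(11,9)=11 f(11,11)=1
t=12: f(12,0)=429 f(12,2)=572 f(12,4)=429 f(12,6)=208 f(12,8)=65 f(12,10)=12 f(12,12)=1
t=13: f(13,-1)=429 f(13,1)=1001 f(13,3)=1001 f(13,5)=637 f(13,7)=273 f(13,9)=77 f(13,11)=13 f(13,13)=1
t=14: f(14,0)=1430 f(14,2)=2002 f(14,4)=1638 f(14,6)=910 f(14,8)=350 f(14,10)=90 f(14,12)=14 f(14,14)=1
t=15: f(15,-1)=1430 f(15,1)=3432 f(15,3)=3640 f(15,5)=2548 f(15,7)=1260 f(15,9)=440 f(15,11)=104 f(15,13)=15 f(15,15)=1
t=16: f(16,0)=4862 f(16,2)=7072 f(16,4)=6188 f(16,6)=3808 f(16,8)=1700 f(16,10)=544 f(16,12)=119 f(16,14)=16 f(16,16)=1
Σ_s f(16,s) = 24310
P = 24310/65536 = 12155/32768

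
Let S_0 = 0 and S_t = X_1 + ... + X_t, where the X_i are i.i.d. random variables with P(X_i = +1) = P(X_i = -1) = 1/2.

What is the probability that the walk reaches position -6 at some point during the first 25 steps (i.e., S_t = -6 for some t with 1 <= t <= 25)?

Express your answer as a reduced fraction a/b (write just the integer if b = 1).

Answer: 962689/4194304

Derivation:
Count via complement. Let g(t,s) = #length-t paths at position s with S_1..S_t all ≠ -6.
g(t,s) = g(t-1,s-1) + g(t-1,s+1) for s ≠ -6; g(t,-6) = 0.
t=0: g(0,0)=1
t=1: g(1,-1)=1 g(1,1)=1
t=2: g(2,-2)=1 g(2,0)=2 g(2,2)=1
t=3: g(3,-3)=1 g(3,-1)=3 g(3,1)=3 g(3,3)=1
t=4: g(4,-4)=1 g(4,-2)=4 g(4,0)=6 g(4,2)=4 g(4,4)=1
t=5: g(5,-5)=1 g(5,-3)=5 g(5,-1)=10 g(5,1)=10 g(5,3)=5 g(5,5)=1
t=6: g(6,-4)=6 g(6,-2)=15 g(6,0)=20 g(6,2)=15 g(6,4)=6 g(6,6)=1
t=7: g(7,-5)=6 g(7,-3)=21 g(7,-1)=35 g(7,1)=35 g(7,3)=21 g(7,5)=7 g(7,7)=1
t=8: g(8,-4)=27 g(8,-2)=56 g(8,0)=70 g(8,2)=56 g(8,4)=28 g(8,6)=8 g(8,8)=1
t=9: g(9,-5)=27 g(9,-3)=83 g(9,-1)=126 g(9,1)=126 g(9,3)=84 g(9,5)=36 g(9,7)=9 g(9,9)=1
t=10: g(10,-4)=110 g(10,-2)=209 g(10,0)=252 g(10,2)=210 g(10,4)=120 g(10,6)=45 g(10,8)=10 g(10,10)=1
t=11: g(11,-5)=110 g(11,-3)=319 g(11,-1)=461 g(11,1)=462 g(11,3)=330 g(11,5)=165 g(11,7)=55 g(11,9)=11 g(11,11)=1
t=12: g(12,-4)=429 g(12,-2)=780 g(12,0)=923 g(12,2)=792 g(12,4)=495 g(12,6)=220 g(12,8)=66 g(12,10)=12 g(12,12)=1
t=13: g(13,-5)=429 g(13,-3)=1209 g(13,-1)=1703 g(13,1)=1715 g(13,3)=1287 g(13,5)=715 g(13,7)=286 g(13,9)=78 g(13,11)=13 g(13,13)=1
t=14: g(14,-4)=1638 g(14,-2)=2912 g(14,0)=3418 g(14,2)=3002 g(14,4)=2002 g(14,6)=1001 g(14,8)=364 g(14,10)=91 g(14,12)=14 g(14,14)=1
t=15: g(15,-5)=1638 g(15,-3)=4550 g(15,-1)=6330 g(15,1)=6420 g(15,3)=5004 g(15,5)=3003 g(15,7)=1365 g(15,9)=455 g(15,11)=105 g(15,13)=15 g(15,15)=1
t=16: g(16,-4)=6188 g(16,-2)=10880 g(16,0)=12750 g(16,2)=11424 g(16,4)=8007 g(16,6)=4368 g(16,8)=1820 g(16,10)=560 g(16,12)=120 g(16,14)=16 g(16,16)=1
t=17: g(17,-5)=6188 g(17,-3)=17068 g(17,-1)=23630 g(17,1)=24174 g(17,3)=19431 g(17,5)=12375 g(17,7)=6188 g(17,9)=2380 g(17,11)=680 g(17,13)=136 g(17,15)=17 g(17,17)=1
t=18: g(18,-4)=23256 g(18,-2)=40698 g(18,0)=47804 g(18,2)=43605 g(18,4)=31806 g(18,6)=18563 g(18,8)=8568 g(18,10)=3060 g(18,12)=816 g(18,14)=153 g(18,16)=18 g(18,18)=1
t=19: g(19,-5)=23256 g(19,-3)=63954 g(19,-1)=88502 g(19,1)=91409 g(19,3)=75411 g(19,5)=50369 g(19,7)=27131 g(19,9)=11628 g(19,11)=3876 g(19,13)=969 g(19,15)=171 g(19,17)=19 g(19,19)=1
t=20: g(20,-4)=87210 g(20,-2)=152456 g(20,0)=179911 g(20,2)=166820 g(20,4)=125780 g(20,6)=77500 g(20,8)=38759 g(20,10)=15504 g(20,12)=4845 g(20,14)=1140 g(20,16)=190 g(20,18)=20 g(20,20)=1
t=21: g(21,-5)=87210 g(21,-3)=239666 g(21,-1)=332367 g(21,1)=346731 g(21,3)=292600 g(21,5)=203280 g(21,7)=116259 g(21,9)=54263 g(21,11)=20349 g(21,13)=5985 g(21,15)=1330 g(21,17)=210 g(21,19)=21 g(21,21)=1
t=22: g(22,-4)=326876 g(22,-2)=572033 g(22,0)=679098 g(22,2)=639331 g(22,4)=495880 g(22,6)=319539 g(22,8)=170522 g(22,10)=74612 g(22,12)=26334 g(22,14)=7315 g(22,16)=1540 g(22,18)=231 g(22,20)=22 g(22,22)=1
t=23: g(23,-5)=326876 g(23,-3)=898909 g(23,-1)=1251131 g(23,1)=1318429 g(23,3)=1135211 g(23,5)=815419 g(23,7)=490061 g(23,9)=245134 g(23,11)=100946 g(23,13)=33649 g(23,15)=8855 g(23,17)=1771 g(23,19)=253 g(23,21)=23 g(23,23)=1
t=24: g(24,-4)=1225785 g(24,-2)=2150040 g(24,0)=2569560 g(24,2)=2453640 g(24,4)=1950630 g(24,6)=1305480 g(24,8)=735195 g(24,10)=346080 g(24,12)=134595 g(24,14)=42504 g(24,16)=10626 g(24,18)=2024 g(24,20)=276 g(24,22)=24 g(24,24)=1
t=25: g(25,-5)=1225785 g(25,-3)=3375825 g(25,-1)=4719600 g(25,1)=5023200 g(25,3)=4404270 g(25,5)=3256110 g(25,7)=2040675 g(25,9)=1081275 g(25,11)=480675 g(25,13)=177099 g(25,15)=53130 g(25,17)=12650 g(25,19)=2300 g(25,21)=300 g(25,23)=25 g(25,25)=1
Paths never hitting -6: Σ_s g(25,s) = 25852920
Paths hitting -6: 2^25 - 25852920 = 7701512
P = 7701512/33554432 = 962689/4194304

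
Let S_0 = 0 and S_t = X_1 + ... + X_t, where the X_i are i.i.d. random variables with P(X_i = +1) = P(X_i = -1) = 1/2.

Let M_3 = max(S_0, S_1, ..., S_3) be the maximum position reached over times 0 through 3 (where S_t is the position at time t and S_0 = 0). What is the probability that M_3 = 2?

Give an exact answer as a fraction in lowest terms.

Let M_3 = max(S_0,...,S_3). Use the reflection principle: for j ≥ 1, #{paths with M_3 ≥ j} = #{S_3 ≥ j} + #{S_3 ≥ j+1}.
By reflection, #{M_3 ≥ 2} = #{S_3 ≥ 2} + #{S_3 ≥ 3} = 1 + 1 = 2.
#{M_3 ≥ 3} = #{S_3 ≥ 3} + #{S_3 ≥ 4} = 1 + 0 = 1.
#{M_3 = 2} = 2 - 1 = 1.
P(M_3 = 2) = 1/8 = 1/8

Answer: 1/8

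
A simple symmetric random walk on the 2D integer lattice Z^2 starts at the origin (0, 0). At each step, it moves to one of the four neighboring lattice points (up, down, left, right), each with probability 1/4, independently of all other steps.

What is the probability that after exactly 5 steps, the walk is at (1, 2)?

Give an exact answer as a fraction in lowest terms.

Let h be the number of horizontal steps (so 5-h are vertical). To end at (1,2) need (h+1)/2 right-steps and ((5-h)+2)/2 up-steps.
Sum over h with 1 ≤ h ≤ 3, h ≡ 1 (mod 2), 5-h ≡ 0 (mod 2):
h=1: C(5,1)·C(1,1)·C(4,3) = 5·1·4 = 20
h=3: C(5,3)·C(3,2)·C(2,2) = 10·3·1 = 30
Total favorable: 50
Total paths: 4^5 = 1024
P = 50/1024 = 25/512

Answer: 25/512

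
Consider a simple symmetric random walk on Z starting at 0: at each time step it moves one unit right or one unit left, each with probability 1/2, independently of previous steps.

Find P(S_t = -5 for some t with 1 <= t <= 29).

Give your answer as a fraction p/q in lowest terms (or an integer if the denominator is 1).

Count via complement. Let g(t,s) = #length-t paths at position s with S_1..S_t all ≠ -5.
g(t,s) = g(t-1,s-1) + g(t-1,s+1) for s ≠ -5; g(t,-5) = 0.
t=0: g(0,0)=1
t=1: g(1,-1)=1 g(1,1)=1
t=2: g(2,-2)=1 g(2,0)=2 g(2,2)=1
t=3: g(3,-3)=1 g(3,-1)=3 g(3,1)=3 g(3,3)=1
t=4: g(4,-4)=1 g(4,-2)=4 g(4,0)=6 g(4,2)=4 g(4,4)=1
t=5: g(5,-3)=5 g(5,-1)=10 g(5,1)=10 g(5,3)=5 g(5,5)=1
t=6: g(6,-4)=5 g(6,-2)=15 g(6,0)=20 g(6,2)=15 g(6,4)=6 g(6,6)=1
t=7: g(7,-3)=20 g(7,-1)=35 g(7,1)=35 g(7,3)=21 g(7,5)=7 g(7,7)=1
t=8: g(8,-4)=20 g(8,-2)=55 g(8,0)=70 g(8,2)=56 g(8,4)=28 g(8,6)=8 g(8,8)=1
t=9: g(9,-3)=75 g(9,-1)=125 g(9,1)=126 g(9,3)=84 g(9,5)=36 g(9,7)=9 g(9,9)=1
t=10: g(10,-4)=75 g(10,-2)=200 g(10,0)=251 g(10,2)=210 g(10,4)=120 g(10,6)=45 g(10,8)=10 g(10,10)=1
t=11: g(11,-3)=275 g(11,-1)=451 g(11,1)=461 g(11,3)=330 g(11,5)=165 g(11,7)=55 g(11,9)=11 g(11,11)=1
t=12: g(12,-4)=275 g(12,-2)=726 g(12,0)=912 g(12,2)=791 g(12,4)=495 g(12,6)=220 g(12,8)=66 g(12,10)=12 g(12,12)=1
t=13: g(13,-3)=1001 g(13,-1)=1638 g(13,1)=1703 g(13,3)=1286 g(13,5)=715 g(13,7)=286 g(13,9)=78 g(13,11)=13 g(13,13)=1
t=14: g(14,-4)=1001 g(14,-2)=2639 g(14,0)=3341 g(14,2)=2989 g(14,4)=2001 g(14,6)=1001 g(14,8)=364 g(14,10)=91 g(14,12)=14 g(14,14)=1
t=15: g(15,-3)=3640 g(15,-1)=5980 g(15,1)=6330 g(15,3)=4990 g(15,5)=3002 g(15,7)=1365 g(15,9)=455 g(15,11)=105 g(15,13)=15 g(15,15)=1
t=16: g(16,-4)=3640 g(16,-2)=9620 g(16,0)=12310 g(16,2)=11320 g(16,4)=7992 g(16,6)=4367 g(16,8)=1820 g(16,10)=560 g(16,12)=120 g(16,14)=16 g(16,16)=1
t=17: g(17,-3)=13260 g(17,-1)=21930 g(17,1)=23630 g(17,3)=19312 g(17,5)=12359 g(17,7)=6187 g(17,9)=2380 g(17,11)=680 g(17,13)=136 g(17,15)=17 g(17,17)=1
t=18: g(18,-4)=13260 g(18,-2)=35190 g(18,0)=45560 g(18,2)=42942 g(18,4)=31671 g(18,6)=18546 g(18,8)=8567 g(18,10)=3060 g(18,12)=816 g(18,14)=153 g(18,16)=18 g(18,18)=1
t=19: g(19,-3)=48450 g(19,-1)=80750 g(19,1)=88502 g(19,3)=74613 g(19,5)=50217 g(19,7)=27113 g(19,9)=11627 g(19,11)=3876 g(19,13)=969 g(19,15)=171 g(19,17)=19 g(19,19)=1
t=20: g(20,-4)=48450 g(20,-2)=129200 g(20,0)=169252 g(20,2)=163115 g(20,4)=124830 g(20,6)=77330 g(20,8)=38740 g(20,10)=15503 g(20,12)=4845 g(20,14)=1140 g(20,16)=190 g(20,18)=20 g(20,20)=1
t=21: g(21,-3)=177650 g(21,-1)=298452 g(21,1)=332367 g(21,3)=287945 g(21,5)=202160 g(21,7)=116070 g(21,9)=54243 g(21,11)=20348 g(21,13)=5985 g(21,15)=1330 g(21,17)=210 g(21,19)=21 g(21,21)=1
t=22: g(22,-4)=177650 g(22,-2)=476102 g(22,0)=630819 g(22,2)=620312 g(22,4)=490105 g(22,6)=318230 g(22,8)=170313 g(22,10)=74591 g(22,12)=26333 g(22,14)=7315 g(22,16)=1540 g(22,18)=231 g(22,20)=22 g(22,22)=1
t=23: g(23,-3)=653752 g(23,-1)=1106921 g(23,1)=1251131 g(23,3)=1110417 g(23,5)=808335 g(23,7)=488543 g(23,9)=244904 g(23,11)=100924 g(23,13)=33648 g(23,15)=8855 g(23,17)=1771 g(23,19)=253 g(23,21)=23 g(23,23)=1
t=24: g(24,-4)=653752 g(24,-2)=1760673 g(24,0)=2358052 g(24,2)=2361548 g(24,4)=1918752 g(24,6)=1296878 g(24,8)=733447 g(24,10)=345828 g(24,12)=134572 g(24,14)=42503 g(24,16)=10626 g(24,18)=2024 g(24,20)=276 g(24,22)=24 g(24,24)=1
t=25: g(25,-3)=2414425 g(25,-1)=4118725 g(25,1)=4719600 g(25,3)=4280300 g(25,5)=3215630 g(25,7)=2030325 g(25,9)=1079275 g(25,11)=480400 g(25,13)=177075 g(25,15)=53129 g(25,17)=12650 g(25,19)=2300 g(25,21)=300 g(25,23)=25 g(25,25)=1
t=26: g(26,-4)=2414425 g(26,-2)=6533150 g(26,0)=8838325 g(26,2)=8999900 g(26,4)=7495930 g(26,6)=5245955 g(26,8)=3109600 g(26,10)=1559675 g(26,12)=657475 g(26,14)=230204 g(26,16)=65779 g(26,18)=14950 g(26,20)=2600 g(26,22)=325 g(26,24)=26 g(26,26)=1
t=27: g(27,-3)=8947575 g(27,-1)=15371475 g(27,1)=17838225 g(27,3)=16495830 g(27,5)=12741885 g(27,7)=8355555 g(27,9)=4669275 g(27,11)=2217150 g(27,13)=887679 g(27,15)=295983 g(27,17)=80729 g(27,19)=17550 g(27,21)=2925 g(27,23)=351 g(27,25)=27 g(27,27)=1
t=28: g(28,-4)=8947575 g(28,-2)=24319050 g(28,0)=33209700 g(28,2)=34334055 g(28,4)=29237715 g(28,6)=21097440 g(28,8)=13024830 g(28,10)=6886425 g(28,12)=3104829 g(28,14)=1183662 g(28,16)=376712 g(28,18)=98279 g(28,20)=20475 g(28,22)=3276 g(28,24)=378 g(28,26)=28 g(28,28)=1
t=29: g(29,-3)=33266625 g(29,-1)=57528750 g(29,1)=67543755 g(29,3)=63571770 g(29,5)=50335155 g(29,7)=34122270 g(29,9)=19911255 g(29,11)=9991254 g(29,13)=4288491 g(29,15)=1560374 g(29,17)=474991 g(29,19)=118754 g(29,21)=23751 g(29,23)=3654 g(29,25)=406 g(29,27)=29 g(29,29)=1
Paths never hitting -5: Σ_s g(29,s) = 342741285
Paths hitting -5: 2^29 - 342741285 = 194129627
P = 194129627/536870912 = 194129627/536870912

Answer: 194129627/536870912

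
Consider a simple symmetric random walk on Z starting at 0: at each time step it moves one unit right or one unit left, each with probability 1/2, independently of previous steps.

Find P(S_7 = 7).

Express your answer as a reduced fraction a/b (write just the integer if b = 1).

To reach position 7 after 7 steps: need 7 steps of +1 and 0 of -1.
Favorable paths: C(7,7) = 1
Total paths: 2^7 = 128
P = 1/128 = 1/128

Answer: 1/128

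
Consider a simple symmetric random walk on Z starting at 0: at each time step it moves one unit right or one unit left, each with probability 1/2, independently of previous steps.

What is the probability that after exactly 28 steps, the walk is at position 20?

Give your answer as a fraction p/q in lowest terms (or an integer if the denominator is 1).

Answer: 20475/268435456

Derivation:
To reach position 20 after 28 steps: need 24 steps of +1 and 4 of -1.
Favorable paths: C(28,24) = 20475
Total paths: 2^28 = 268435456
P = 20475/268435456 = 20475/268435456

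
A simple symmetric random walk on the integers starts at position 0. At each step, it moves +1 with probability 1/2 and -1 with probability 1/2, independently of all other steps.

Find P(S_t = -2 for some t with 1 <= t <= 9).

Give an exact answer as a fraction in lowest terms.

Answer: 65/128

Derivation:
Count via complement. Let g(t,s) = #length-t paths at position s with S_1..S_t all ≠ -2.
g(t,s) = g(t-1,s-1) + g(t-1,s+1) for s ≠ -2; g(t,-2) = 0.
t=0: g(0,0)=1
t=1: g(1,-1)=1 g(1,1)=1
t=2: g(2,0)=2 g(2,2)=1
t=3: g(3,-1)=2 g(3,1)=3 g(3,3)=1
t=4: g(4,0)=5 g(4,2)=4 g(4,4)=1
t=5: g(5,-1)=5 g(5,1)=9 g(5,3)=5 g(5,5)=1
t=6: g(6,0)=14 g(6,2)=14 g(6,4)=6 g(6,6)=1
t=7: g(7,-1)=14 g(7,1)=28 g(7,3)=20 g(7,5)=7 g(7,7)=1
t=8: g(8,0)=42 g(8,2)=48 g(8,4)=27 g(8,6)=8 g(8,8)=1
t=9: g(9,-1)=42 g(9,1)=90 g(9,3)=75 g(9,5)=35 g(9,7)=9 g(9,9)=1
Paths never hitting -2: Σ_s g(9,s) = 252
Paths hitting -2: 2^9 - 252 = 260
P = 260/512 = 65/128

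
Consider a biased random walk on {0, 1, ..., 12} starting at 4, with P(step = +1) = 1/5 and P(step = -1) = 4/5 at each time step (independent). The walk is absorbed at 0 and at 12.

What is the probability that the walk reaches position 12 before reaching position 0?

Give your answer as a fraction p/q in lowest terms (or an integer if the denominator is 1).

Answer: 1/65793

Derivation:
Biased walk: p = 1/5, q = 4/5, r = q/p = 4
Gambler's ruin: P(hit 12 before 0 | start at 4) = (1 - r^a)/(1 - r^N)
r^4 = 256; r^12 = 16777216
P = (1 - 256) / (1 - 16777216) = -255 / -16777215 = 1/65793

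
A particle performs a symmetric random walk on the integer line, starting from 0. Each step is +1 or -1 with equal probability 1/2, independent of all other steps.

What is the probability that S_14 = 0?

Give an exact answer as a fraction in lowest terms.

To return to 0 after 14 steps: need exactly 7 steps of +1 and 7 of -1.
Favorable paths: C(14,7) = 3432
Total paths: 2^14 = 16384
P = 3432/16384 = 429/2048

Answer: 429/2048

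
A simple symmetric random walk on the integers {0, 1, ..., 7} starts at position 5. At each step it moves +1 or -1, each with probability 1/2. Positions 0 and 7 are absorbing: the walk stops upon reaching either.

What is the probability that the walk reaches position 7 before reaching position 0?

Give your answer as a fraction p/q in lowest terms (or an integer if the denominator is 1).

Answer: 5/7

Derivation:
Symmetric walk (p = 1/2): the harmonic-function argument gives P(hit 7 before 0 | start at 5) = a/N.
P = 5/7 = 5/7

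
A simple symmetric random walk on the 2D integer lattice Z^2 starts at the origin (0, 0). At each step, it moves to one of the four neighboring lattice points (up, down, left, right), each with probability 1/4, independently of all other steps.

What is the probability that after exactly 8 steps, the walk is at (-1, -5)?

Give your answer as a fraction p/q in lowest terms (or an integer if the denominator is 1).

Let h be the number of horizontal steps (so 8-h are vertical). To end at (-1,-5) need (h-1)/2 right-steps and ((8-h)-5)/2 up-steps.
Sum over h with 1 ≤ h ≤ 3, h ≡ 1 (mod 2), 8-h ≡ 1 (mod 2):
h=1: C(8,1)·C(1,0)·C(7,1) = 8·1·7 = 56
h=3: C(8,3)·C(3,1)·C(5,0) = 56·3·1 = 168
Total favorable: 224
Total paths: 4^8 = 65536
P = 224/65536 = 7/2048

Answer: 7/2048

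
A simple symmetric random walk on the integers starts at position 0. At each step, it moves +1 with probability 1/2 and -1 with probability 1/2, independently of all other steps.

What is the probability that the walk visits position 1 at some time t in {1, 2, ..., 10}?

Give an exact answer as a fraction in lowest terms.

Answer: 193/256

Derivation:
Count via complement. Let g(t,s) = #length-t paths at position s with S_1..S_t all ≠ 1.
g(t,s) = g(t-1,s-1) + g(t-1,s+1) for s ≠ 1; g(t,1) = 0.
t=0: g(0,0)=1
t=1: g(1,-1)=1
t=2: g(2,-2)=1 g(2,0)=1
t=3: g(3,-3)=1 g(3,-1)=2
t=4: g(4,-4)=1 g(4,-2)=3 g(4,0)=2
t=5: g(5,-5)=1 g(5,-3)=4 g(5,-1)=5
t=6: g(6,-6)=1 g(6,-4)=5 g(6,-2)=9 g(6,0)=5
t=7: g(7,-7)=1 g(7,-5)=6 g(7,-3)=14 g(7,-1)=14
t=8: g(8,-8)=1 g(8,-6)=7 g(8,-4)=20 g(8,-2)=28 g(8,0)=14
t=9: g(9,-9)=1 g(9,-7)=8 g(9,-5)=27 g(9,-3)=48 g(9,-1)=42
t=10: g(10,-10)=1 g(10,-8)=9 g(10,-6)=35 g(10,-4)=75 g(10,-2)=90 g(10,0)=42
Paths never hitting 1: Σ_s g(10,s) = 252
Paths hitting 1: 2^10 - 252 = 772
P = 772/1024 = 193/256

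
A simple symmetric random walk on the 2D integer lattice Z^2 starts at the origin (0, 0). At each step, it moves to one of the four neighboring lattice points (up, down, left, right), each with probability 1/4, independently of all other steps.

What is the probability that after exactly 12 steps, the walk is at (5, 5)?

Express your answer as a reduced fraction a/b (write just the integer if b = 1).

Answer: 693/1048576

Derivation:
Let h be the number of horizontal steps (so 12-h are vertical). To end at (5,5) need (h+5)/2 right-steps and ((12-h)+5)/2 up-steps.
Sum over h with 5 ≤ h ≤ 7, h ≡ 1 (mod 2), 12-h ≡ 1 (mod 2):
h=5: C(12,5)·C(5,5)·C(7,6) = 792·1·7 = 5544
h=7: C(12,7)·C(7,6)·C(5,5) = 792·7·1 = 5544
Total favorable: 11088
Total paths: 4^12 = 16777216
P = 11088/16777216 = 693/1048576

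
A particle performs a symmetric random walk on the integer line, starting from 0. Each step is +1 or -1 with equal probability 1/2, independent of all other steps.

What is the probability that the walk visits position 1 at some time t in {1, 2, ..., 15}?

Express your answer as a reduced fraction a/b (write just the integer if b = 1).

Answer: 26333/32768

Derivation:
Count via complement. Let g(t,s) = #length-t paths at position s with S_1..S_t all ≠ 1.
g(t,s) = g(t-1,s-1) + g(t-1,s+1) for s ≠ 1; g(t,1) = 0.
t=0: g(0,0)=1
t=1: g(1,-1)=1
t=2: g(2,-2)=1 g(2,0)=1
t=3: g(3,-3)=1 g(3,-1)=2
t=4: g(4,-4)=1 g(4,-2)=3 g(4,0)=2
t=5: g(5,-5)=1 g(5,-3)=4 g(5,-1)=5
t=6: g(6,-6)=1 g(6,-4)=5 g(6,-2)=9 g(6,0)=5
t=7: g(7,-7)=1 g(7,-5)=6 g(7,-3)=14 g(7,-1)=14
t=8: g(8,-8)=1 g(8,-6)=7 g(8,-4)=20 g(8,-2)=28 g(8,0)=14
t=9: g(9,-9)=1 g(9,-7)=8 g(9,-5)=27 g(9,-3)=48 g(9,-1)=42
t=10: g(10,-10)=1 g(10,-8)=9 g(10,-6)=35 g(10,-4)=75 g(10,-2)=90 g(10,0)=42
t=11: g(11,-11)=1 g(11,-9)=10 g(11,-7)=44 g(11,-5)=110 g(11,-3)=165 g(11,-1)=132
t=12: g(12,-12)=1 g(12,-10)=11 g(12,-8)=54 g(12,-6)=154 g(12,-4)=275 g(12,-2)=297 g(12,0)=132
t=13: g(13,-13)=1 g(13,-11)=12 g(13,-9)=65 g(13,-7)=208 g(13,-5)=429 g(13,-3)=572 g(13,-1)=429
t=14: g(14,-14)=1 g(14,-12)=13 g(14,-10)=77 g(14,-8)=273 g(14,-6)=637 g(14,-4)=1001 g(14,-2)=1001 g(14,0)=429
t=15: g(15,-15)=1 g(15,-13)=14 g(15,-11)=90 g(15,-9)=350 g(15,-7)=910 g(15,-5)=1638 g(15,-3)=2002 g(15,-1)=1430
Paths never hitting 1: Σ_s g(15,s) = 6435
Paths hitting 1: 2^15 - 6435 = 26333
P = 26333/32768 = 26333/32768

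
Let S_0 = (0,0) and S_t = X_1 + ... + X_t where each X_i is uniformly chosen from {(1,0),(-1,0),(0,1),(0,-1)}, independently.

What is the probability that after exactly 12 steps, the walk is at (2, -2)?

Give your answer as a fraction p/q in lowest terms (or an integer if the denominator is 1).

Let h be the number of horizontal steps (so 12-h are vertical). To end at (2,-2) need (h+2)/2 right-steps and ((12-h)-2)/2 up-steps.
Sum over h with 2 ≤ h ≤ 10, h ≡ 0 (mod 2), 12-h ≡ 0 (mod 2):
h=2: C(12,2)·C(2,2)·C(10,4) = 66·1·210 = 13860
h=4: C(12,4)·C(4,3)·C(8,3) = 495·4·56 = 110880
h=6: C(12,6)·C(6,4)·C(6,2) = 924·15·15 = 207900
h=8: C(12,8)·C(8,5)·C(4,1) = 495·56·4 = 110880
h=10: C(12,10)·C(10,6)·C(2,0) = 66·210·1 = 13860
Total favorable: 457380
Total paths: 4^12 = 16777216
P = 457380/16777216 = 114345/4194304

Answer: 114345/4194304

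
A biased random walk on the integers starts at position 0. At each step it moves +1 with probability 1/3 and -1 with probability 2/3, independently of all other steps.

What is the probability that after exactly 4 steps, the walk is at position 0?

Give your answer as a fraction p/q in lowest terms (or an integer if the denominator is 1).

To be at 0 after 4 steps: need exactly 2 steps of +1 and 2 of -1.
Number of such sequences: C(4,2) = 6
Each has probability (1/3)^2 · (2/3)^2 = 4/81
P = 6 · 4/81 = 8/27

Answer: 8/27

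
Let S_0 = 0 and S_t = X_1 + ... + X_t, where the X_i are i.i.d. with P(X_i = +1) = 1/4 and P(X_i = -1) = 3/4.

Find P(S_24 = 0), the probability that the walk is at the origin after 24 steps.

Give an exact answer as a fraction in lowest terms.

To be at 0 after 24 steps: need exactly 12 steps of +1 and 12 of -1.
Number of such sequences: C(24,12) = 2704156
Each has probability (1/4)^12 · (3/4)^12 = 531441/281474976710656
P = 2704156 · 531441/281474976710656 = 359274842199/70368744177664

Answer: 359274842199/70368744177664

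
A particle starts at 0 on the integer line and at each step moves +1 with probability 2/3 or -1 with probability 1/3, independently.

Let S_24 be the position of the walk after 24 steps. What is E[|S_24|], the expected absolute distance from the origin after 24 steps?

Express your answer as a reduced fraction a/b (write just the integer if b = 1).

Answer: 769378008488/94143178827

Derivation:
S_24 takes values m ≡ 0 (mod 2) with |m| ≤ 24; P(S_24=m) = C(24,(24+m)/2) · (2/3)^((24+m)/2) · (1/3)^((24-m)/2).
Distribution: P(S=-24)=1/282429536481, P(S=-22)=16/94143178827, P(S=-20)=368/94143178827, P(S=-18)=16192/282429536481, P(S=-16)=56672/94143178827, P(S=-14)=453376/94143178827, P(S=-12)=8614144/282429536481, P(S=-10)=4922368/31381059609, P(S=-8)=20920064/31381059609, P(S=-6)=669442048/282429536481, P(S=-4)=669442048/94143178827, P(S=-2)=1704034304/94143178827, P(S=0)=11076222976/282429536481, P(S=2)=6816137216/94143178827, P(S=4)=10711072768/94143178827, P(S=6)=42844291072/282429536481, P(S=8)=5355536384/31381059609, P(S=10)=5040504832/31381059609, P(S=12)=35283533824/282429536481, P(S=14)=7428112384/94143178827, P(S=16)=3714056192/94143178827, P(S=18)=4244635648/282429536481, P(S=20)=385875968/94143178827, P(S=22)=67108864/94143178827, P(S=24)=16777216/282429536481
E[|S_24|] = Σ_m |m|·P(S_24=m) = 769378008488/94143178827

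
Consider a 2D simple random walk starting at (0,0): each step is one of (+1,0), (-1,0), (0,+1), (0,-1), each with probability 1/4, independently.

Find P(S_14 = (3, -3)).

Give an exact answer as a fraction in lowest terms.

Answer: 429429/33554432

Derivation:
Let h be the number of horizontal steps (so 14-h are vertical). To end at (3,-3) need (h+3)/2 right-steps and ((14-h)-3)/2 up-steps.
Sum over h with 3 ≤ h ≤ 11, h ≡ 1 (mod 2), 14-h ≡ 1 (mod 2):
h=3: C(14,3)·C(3,3)·C(11,4) = 364·1·330 = 120120
h=5: C(14,5)·C(5,4)·C(9,3) = 2002·5·84 = 840840
h=7: C(14,7)·C(7,5)·C(7,2) = 3432·21·21 = 1513512
h=9: C(14,9)·C(9,6)·C(5,1) = 2002·84·5 = 840840
h=11: C(14,11)·C(11,7)·C(3,0) = 364·330·1 = 120120
Total favorable: 3435432
Total paths: 4^14 = 268435456
P = 3435432/268435456 = 429429/33554432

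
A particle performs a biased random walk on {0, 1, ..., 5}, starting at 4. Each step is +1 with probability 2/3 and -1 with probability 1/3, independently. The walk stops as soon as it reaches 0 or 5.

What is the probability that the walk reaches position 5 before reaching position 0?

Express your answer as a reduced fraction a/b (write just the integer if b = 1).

Answer: 30/31

Derivation:
Biased walk: p = 2/3, q = 1/3, r = q/p = 1/2
Gambler's ruin: P(hit 5 before 0 | start at 4) = (1 - r^a)/(1 - r^N)
r^4 = 1/16; r^5 = 1/32
P = (1 - 1/16) / (1 - 1/32) = 15/16 / 31/32 = 30/31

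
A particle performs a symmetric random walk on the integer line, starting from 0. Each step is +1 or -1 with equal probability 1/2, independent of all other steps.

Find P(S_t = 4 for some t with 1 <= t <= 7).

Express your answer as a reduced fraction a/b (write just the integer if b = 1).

Answer: 1/8

Derivation:
Count via complement. Let g(t,s) = #length-t paths at position s with S_1..S_t all ≠ 4.
g(t,s) = g(t-1,s-1) + g(t-1,s+1) for s ≠ 4; g(t,4) = 0.
t=0: g(0,0)=1
t=1: g(1,-1)=1 g(1,1)=1
t=2: g(2,-2)=1 g(2,0)=2 g(2,2)=1
t=3: g(3,-3)=1 g(3,-1)=3 g(3,1)=3 g(3,3)=1
t=4: g(4,-4)=1 g(4,-2)=4 g(4,0)=6 g(4,2)=4
t=5: g(5,-5)=1 g(5,-3)=5 g(5,-1)=10 g(5,1)=10 g(5,3)=4
t=6: g(6,-6)=1 g(6,-4)=6 g(6,-2)=15 g(6,0)=20 g(6,2)=14
t=7: g(7,-7)=1 g(7,-5)=7 g(7,-3)=21 g(7,-1)=35 g(7,1)=34 g(7,3)=14
Paths never hitting 4: Σ_s g(7,s) = 112
Paths hitting 4: 2^7 - 112 = 16
P = 16/128 = 1/8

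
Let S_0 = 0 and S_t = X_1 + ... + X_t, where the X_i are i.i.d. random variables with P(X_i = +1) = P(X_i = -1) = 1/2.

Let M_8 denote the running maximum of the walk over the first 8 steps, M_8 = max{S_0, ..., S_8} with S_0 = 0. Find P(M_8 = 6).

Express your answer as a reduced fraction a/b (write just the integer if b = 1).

Answer: 1/32

Derivation:
Let M_8 = max(S_0,...,S_8). Use the reflection principle: for j ≥ 1, #{paths with M_8 ≥ j} = #{S_8 ≥ j} + #{S_8 ≥ j+1}.
By reflection, #{M_8 ≥ 6} = #{S_8 ≥ 6} + #{S_8 ≥ 7} = 9 + 1 = 10.
#{M_8 ≥ 7} = #{S_8 ≥ 7} + #{S_8 ≥ 8} = 1 + 1 = 2.
#{M_8 = 6} = 10 - 2 = 8.
P(M_8 = 6) = 8/256 = 1/32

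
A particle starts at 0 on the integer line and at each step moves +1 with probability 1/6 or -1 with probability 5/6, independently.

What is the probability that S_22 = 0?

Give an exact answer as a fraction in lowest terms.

To be at 0 after 22 steps: need exactly 11 steps of +1 and 11 of -1.
Number of such sequences: C(22,11) = 705432
Each has probability (1/6)^11 · (5/6)^11 = 48828125/131621703842267136
P = 705432 · 48828125/131621703842267136 = 1435205078125/5484237660094464

Answer: 1435205078125/5484237660094464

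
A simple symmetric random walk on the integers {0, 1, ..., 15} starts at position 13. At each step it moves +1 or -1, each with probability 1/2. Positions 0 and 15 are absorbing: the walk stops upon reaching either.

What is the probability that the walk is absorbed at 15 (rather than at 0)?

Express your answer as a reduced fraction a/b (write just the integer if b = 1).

Answer: 13/15

Derivation:
Symmetric walk (p = 1/2): the harmonic-function argument gives P(hit 15 before 0 | start at 13) = a/N.
P = 13/15 = 13/15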